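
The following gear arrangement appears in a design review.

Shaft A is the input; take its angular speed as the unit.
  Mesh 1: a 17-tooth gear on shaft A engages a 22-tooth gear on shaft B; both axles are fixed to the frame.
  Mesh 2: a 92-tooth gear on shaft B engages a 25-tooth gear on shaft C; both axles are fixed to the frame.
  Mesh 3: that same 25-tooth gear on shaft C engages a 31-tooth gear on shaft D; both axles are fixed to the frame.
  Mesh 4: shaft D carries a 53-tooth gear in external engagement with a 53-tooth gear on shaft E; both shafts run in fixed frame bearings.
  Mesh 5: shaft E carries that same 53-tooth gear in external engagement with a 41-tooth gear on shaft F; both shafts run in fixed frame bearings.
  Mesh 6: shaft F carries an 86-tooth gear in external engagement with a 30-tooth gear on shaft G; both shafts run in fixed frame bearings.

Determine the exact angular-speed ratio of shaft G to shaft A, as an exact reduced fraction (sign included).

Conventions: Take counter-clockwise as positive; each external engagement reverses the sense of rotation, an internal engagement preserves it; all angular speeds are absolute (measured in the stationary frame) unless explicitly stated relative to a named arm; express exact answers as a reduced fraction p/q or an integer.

class = fixed-axis compound train [6 meshes; 6 ratios multiply, 6 sense flips]
mesh 1 [17T→22T]: running ratio 17/22, sense −
mesh 2 [92T→25T]: running ratio 782/275, sense +
mesh 3 [25T→31T]: running ratio 782/341, sense −
mesh 4 [53T→53T]: running ratio 782/341, sense +
mesh 5 [53T→41T]: running ratio 41446/13981, sense −
mesh 6 [86T→30T]: running ratio 1782178/209715, sense +
ω_out/ω_in = 1782178/209715

1782178/209715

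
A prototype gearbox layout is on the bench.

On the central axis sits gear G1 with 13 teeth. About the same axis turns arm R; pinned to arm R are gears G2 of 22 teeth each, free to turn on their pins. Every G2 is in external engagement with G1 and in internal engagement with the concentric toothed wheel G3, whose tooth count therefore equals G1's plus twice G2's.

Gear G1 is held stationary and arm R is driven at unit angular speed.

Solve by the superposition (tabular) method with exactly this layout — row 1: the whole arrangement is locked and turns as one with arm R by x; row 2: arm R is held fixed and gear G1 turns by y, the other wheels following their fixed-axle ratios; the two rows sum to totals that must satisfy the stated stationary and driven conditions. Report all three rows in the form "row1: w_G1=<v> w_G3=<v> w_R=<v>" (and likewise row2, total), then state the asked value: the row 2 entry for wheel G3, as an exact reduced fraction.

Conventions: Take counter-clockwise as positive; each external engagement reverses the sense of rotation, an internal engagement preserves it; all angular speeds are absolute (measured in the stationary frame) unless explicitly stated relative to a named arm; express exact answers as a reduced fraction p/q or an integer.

row1: w_G1=1 w_G3=1 w_R=1
row2: w_G1=-1 w_G3=13/57 w_R=0
total: w_G1=0 w_G3=70/57 w_R=1
asked value: 13/57

class = planetary set [G3 = 13+2·22 = 57; Willis about the carrier]
row 1 (train locked, turned with arm): all members turn x
superposition row 2 [arm held]: sun y, ring −(13/57)·y, arm 0
boundary: total ω_sun = x + y = 0 and total ω_arm = x = 1  ⇒  y = -1, x = 1
row 2 ring = −(13/57)·(-1) = 13/57
totals (row 1 + row 2): sun 1 + (-1) = 0, ring 1 + 13/57 = 70/57, arm 1 + 0 = 1
asked cell (row2, ring) = 13/57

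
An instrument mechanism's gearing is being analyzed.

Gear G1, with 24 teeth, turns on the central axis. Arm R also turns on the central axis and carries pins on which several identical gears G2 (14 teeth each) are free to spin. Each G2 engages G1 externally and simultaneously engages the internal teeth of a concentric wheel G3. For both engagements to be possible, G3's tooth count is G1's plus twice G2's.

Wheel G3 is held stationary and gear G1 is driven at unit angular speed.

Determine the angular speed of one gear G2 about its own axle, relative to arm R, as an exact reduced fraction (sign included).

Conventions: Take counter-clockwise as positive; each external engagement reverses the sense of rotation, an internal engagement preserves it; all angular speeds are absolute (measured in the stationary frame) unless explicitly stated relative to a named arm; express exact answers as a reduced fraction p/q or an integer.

topology: planetary set — G1 24T / G2 14T / G3 52T, arm = carrier (Willis)
ring teeth: 24 + 2·14 = 52
24(ω_sun−ω_arm) = −52(ω_ring−ω_arm),  ω_ring = 0, ω_sun = 1
24(1−ω_arm) = −52(0−ω_arm)  ⇒  76·ω_arm = 24  ⇒  ω_arm = 6/19
sun–planet mesh: 24·(1−6/19) = −14·(ω_p−ω_arm)  ⇒  ω_p−ω_arm = -156/133
exact speed ratio = -156/133

-156/133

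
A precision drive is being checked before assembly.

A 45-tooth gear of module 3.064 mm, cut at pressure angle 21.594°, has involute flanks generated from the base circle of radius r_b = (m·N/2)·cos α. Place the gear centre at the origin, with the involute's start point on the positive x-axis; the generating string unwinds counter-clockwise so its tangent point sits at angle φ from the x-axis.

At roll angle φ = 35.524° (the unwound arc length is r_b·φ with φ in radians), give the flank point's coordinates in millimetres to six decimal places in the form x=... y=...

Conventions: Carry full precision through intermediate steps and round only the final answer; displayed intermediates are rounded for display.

x=75.263157 y=4.899555

single-mesh involute tooth geometry (45T wheel at module 3.064)
pitch radius r_p = m·N/2 = 3.064·45/2 = 68.940000
base radius r_b = r_p·cos α = 68.940000·cos 21.594° = 64.101448
roll angle φ = 35.524° = 0.62001076 rad
x = r_b·(cos φ + φ·sin φ) = 75.263157
y = r_b·(sin φ − φ·cos φ) = 4.899555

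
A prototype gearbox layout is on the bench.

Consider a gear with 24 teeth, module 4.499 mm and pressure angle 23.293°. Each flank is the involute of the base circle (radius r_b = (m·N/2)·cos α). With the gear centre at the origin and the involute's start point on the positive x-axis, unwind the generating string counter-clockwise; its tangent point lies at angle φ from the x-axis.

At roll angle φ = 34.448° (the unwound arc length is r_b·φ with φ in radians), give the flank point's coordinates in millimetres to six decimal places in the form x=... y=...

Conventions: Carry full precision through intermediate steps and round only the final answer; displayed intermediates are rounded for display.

single-mesh involute tooth geometry (24T wheel at module 4.499)
pitch radius r_p = m·N/2 = 4.499·24/2 = 53.988000
base radius r_b = r_p·cos α = 53.988000·cos 23.293° = 49.587692
roll angle φ = 34.448° = 0.60123102 rad
x = r_b·(cos φ + φ·sin φ) = 57.756325
y = r_b·(sin φ − φ·cos φ) = 3.464145

x=57.756325 y=3.464145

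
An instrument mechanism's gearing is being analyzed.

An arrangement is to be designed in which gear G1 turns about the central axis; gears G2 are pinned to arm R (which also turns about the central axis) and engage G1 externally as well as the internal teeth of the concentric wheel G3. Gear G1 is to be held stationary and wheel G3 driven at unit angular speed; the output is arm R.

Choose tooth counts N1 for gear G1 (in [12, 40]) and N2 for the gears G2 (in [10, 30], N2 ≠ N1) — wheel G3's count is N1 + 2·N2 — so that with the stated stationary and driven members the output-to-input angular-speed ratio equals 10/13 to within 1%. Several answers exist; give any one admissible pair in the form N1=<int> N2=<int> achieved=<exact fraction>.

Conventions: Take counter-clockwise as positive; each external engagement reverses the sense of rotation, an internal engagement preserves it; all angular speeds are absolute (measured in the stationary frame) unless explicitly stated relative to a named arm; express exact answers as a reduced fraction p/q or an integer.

N1=12 N2=14 achieved=10/13

planetary set to be sized for 10/13 (Willis relation)
Willis with ω_sun = 0: ω_arm/ω_ring = N3/(N1+N3); set equal to 10/13  ⇒  N3/N1 = (10/13)/(1 − 10/13) = 10/3
N3 = N1 + 2·N2  ⇒  N2/N1 = (N3/N1 − 1)/2 = (10/3 − 1)/2 = 7/6
smallest multiple with N1 ≥ 12 and N2 ≥ 10: k = 2  ⇒  N1 = 2·6 = 12, N2 = 2·7 = 14 (N1 ≤ 40, N2 ≤ 30, N2 ≠ N1 ✓), N3 = 12 + 2·14 = 40
check: N3/(N1+N3) with N1 = 12, N3 = 40 gives 10/13; |achieved − target| = 0 ≤ 1/130 ✓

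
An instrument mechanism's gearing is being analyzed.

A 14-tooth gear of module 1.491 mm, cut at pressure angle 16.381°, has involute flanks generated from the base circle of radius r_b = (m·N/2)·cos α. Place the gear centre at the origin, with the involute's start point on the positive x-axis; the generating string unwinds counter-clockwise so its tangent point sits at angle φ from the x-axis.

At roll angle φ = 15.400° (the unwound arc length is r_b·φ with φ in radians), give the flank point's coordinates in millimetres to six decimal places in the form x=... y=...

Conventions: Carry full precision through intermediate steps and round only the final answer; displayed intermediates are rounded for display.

x=10.368527 y=0.064344

class = single-mesh tooth geometry [base-circle involute, m = 1.491, 14T]
pitch radius r_p = m·N/2 = 1.491·14/2 = 10.437000
base radius r_b = r_p·cos α = 10.437000·cos 16.381° = 10.013337
roll angle φ = 15.400° = 0.26878070 rad
x = r_b·(cos φ + φ·sin φ) = 10.368527
y = r_b·(sin φ − φ·cos φ) = 0.064344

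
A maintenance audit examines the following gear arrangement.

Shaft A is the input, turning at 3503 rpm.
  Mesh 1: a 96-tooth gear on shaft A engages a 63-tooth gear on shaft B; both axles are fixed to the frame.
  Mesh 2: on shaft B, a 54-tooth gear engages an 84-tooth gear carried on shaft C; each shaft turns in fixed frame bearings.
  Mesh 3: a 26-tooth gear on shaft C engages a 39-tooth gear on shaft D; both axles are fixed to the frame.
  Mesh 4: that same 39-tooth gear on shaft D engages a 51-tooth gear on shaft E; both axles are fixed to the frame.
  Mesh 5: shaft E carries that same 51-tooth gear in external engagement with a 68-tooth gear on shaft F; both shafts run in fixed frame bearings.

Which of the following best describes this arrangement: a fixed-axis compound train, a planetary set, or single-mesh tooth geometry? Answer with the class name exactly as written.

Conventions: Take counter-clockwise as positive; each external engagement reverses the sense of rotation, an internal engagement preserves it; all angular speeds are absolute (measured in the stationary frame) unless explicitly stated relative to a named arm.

fixed-axis compound train

5-mesh fixed-axis compound train (all bearings frame-fixed)
classification: fixed-axis compound train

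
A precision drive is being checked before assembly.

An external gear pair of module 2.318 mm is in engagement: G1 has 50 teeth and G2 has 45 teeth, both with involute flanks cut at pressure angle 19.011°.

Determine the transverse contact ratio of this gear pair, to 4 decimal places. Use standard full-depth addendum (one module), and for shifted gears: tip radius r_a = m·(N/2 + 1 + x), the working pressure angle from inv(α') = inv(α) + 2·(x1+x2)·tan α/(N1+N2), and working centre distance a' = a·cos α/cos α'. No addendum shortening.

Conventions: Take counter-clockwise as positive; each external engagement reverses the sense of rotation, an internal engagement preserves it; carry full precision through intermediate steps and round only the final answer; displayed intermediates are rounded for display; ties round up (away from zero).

1.7993

single-mesh involute tooth geometry (50T engaging 45T at module 2.318)
base radii: r_b1 = 54.789178, r_b2 = 49.310260
tip radii: r_a1 = 60.268000, r_a2 = 54.473000
no profile shift: α' = α, a' = a
action lengths: √(r_a1²−r_b1²) = 25.107325, √(r_a2²−r_b2²) = 23.147482
base pitch p_b = π·m·cos α = 6.885011
CR = (25.107325 + 23.147482 − 110.105000·sin 19.01100°)/6.885011 = 1.799291
contact ratio ≈ 1.7993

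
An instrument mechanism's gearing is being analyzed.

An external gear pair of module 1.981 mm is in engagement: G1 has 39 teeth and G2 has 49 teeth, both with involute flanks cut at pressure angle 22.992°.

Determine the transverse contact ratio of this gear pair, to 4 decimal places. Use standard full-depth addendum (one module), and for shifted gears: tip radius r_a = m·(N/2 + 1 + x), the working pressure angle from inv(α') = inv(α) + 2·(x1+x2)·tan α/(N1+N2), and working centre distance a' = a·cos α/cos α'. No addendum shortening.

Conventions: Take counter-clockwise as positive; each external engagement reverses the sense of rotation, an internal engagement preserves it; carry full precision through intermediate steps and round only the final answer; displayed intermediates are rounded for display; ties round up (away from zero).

class = single-mesh tooth geometry [involute pair 39T × 49T, m = 1.981]
base radii: r_b1 = 35.560749, r_b2 = 44.678890
tip radii: r_a1 = 40.610500, r_a2 = 50.515500
no profile shift: α' = α, a' = a
action lengths: √(r_a1²−r_b1²) = 19.612389, √(r_a2²−r_b2²) = 23.571434
base pitch p_b = π·m·cos α = 5.729097
CR = (19.612389 + 23.571434 − 87.164000·sin 22.99200°)/5.729097 = 1.594900
contact ratio ≈ 1.5949

1.5949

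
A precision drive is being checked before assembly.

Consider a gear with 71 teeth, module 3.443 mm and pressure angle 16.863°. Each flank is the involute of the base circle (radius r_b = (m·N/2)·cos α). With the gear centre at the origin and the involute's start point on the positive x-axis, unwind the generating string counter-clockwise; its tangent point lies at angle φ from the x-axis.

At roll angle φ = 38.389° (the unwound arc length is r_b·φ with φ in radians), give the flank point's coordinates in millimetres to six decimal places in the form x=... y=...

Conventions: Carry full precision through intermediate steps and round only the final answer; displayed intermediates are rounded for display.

single-mesh involute tooth geometry (71T wheel at module 3.443)
pitch radius r_p = m·N/2 = 3.443·71/2 = 122.226500
base radius r_b = r_p·cos α = 122.226500·cos 16.863° = 116.970896
roll angle φ = 38.389° = 0.67001445 rad
x = r_b·(cos φ + φ·sin φ) = 140.352193
y = r_b·(sin φ − φ·cos φ) = 11.209494

x=140.352193 y=11.209494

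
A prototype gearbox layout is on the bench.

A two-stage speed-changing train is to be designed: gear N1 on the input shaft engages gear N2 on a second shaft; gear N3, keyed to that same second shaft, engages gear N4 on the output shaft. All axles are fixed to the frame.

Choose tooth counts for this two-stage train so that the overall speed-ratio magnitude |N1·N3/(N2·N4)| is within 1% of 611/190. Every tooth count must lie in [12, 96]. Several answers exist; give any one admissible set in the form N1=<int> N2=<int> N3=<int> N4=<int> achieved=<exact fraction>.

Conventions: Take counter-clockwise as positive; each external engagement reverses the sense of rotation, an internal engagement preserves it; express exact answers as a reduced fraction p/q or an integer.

design class (target 611/190): fixed-axis compound train
target = 611/190 in lowest terms: an exact hit needs N1·N3 = k·611 and N2·N4 = k·190 for one integer k, every count in [12, 96]; additionally prefer no 1:1 stage (N1 ≠ N2, N3 ≠ N4)
k = 1: no 1:1-free in-range split of k·611 and k·190 into factor pairs; take k = 2
k = 2: N1·N3 = 1222 = 13·94, N2·N4 = 380 = 19·20
achieved = 13·94/(19·20) = 611/190; |achieved − target| = 0 ≤ 611/19000 ✓

N1=13 N2=19 N3=94 N4=20 achieved=611/190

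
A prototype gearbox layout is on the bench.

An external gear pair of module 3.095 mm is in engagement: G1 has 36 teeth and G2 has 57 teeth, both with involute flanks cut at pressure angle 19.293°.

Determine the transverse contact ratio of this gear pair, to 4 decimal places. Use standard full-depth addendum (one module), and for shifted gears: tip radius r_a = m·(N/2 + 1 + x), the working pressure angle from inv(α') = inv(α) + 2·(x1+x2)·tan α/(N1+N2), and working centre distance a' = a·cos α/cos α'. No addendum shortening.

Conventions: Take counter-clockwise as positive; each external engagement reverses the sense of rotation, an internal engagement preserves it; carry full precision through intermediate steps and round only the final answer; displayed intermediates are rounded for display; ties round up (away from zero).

topology: single-mesh involute geometry — m = 3.095, 36T/57T pair
base radii: r_b1 = 52.581400, r_b2 = 83.253884
tip radii: r_a1 = 58.805000, r_a2 = 91.302500
no profile shift: α' = α, a' = a
action lengths: √(r_a1²−r_b1²) = 26.329155, √(r_a2²−r_b2²) = 37.482494
base pitch p_b = π·m·cos α = 9.177186
CR = (26.329155 + 37.482494 − 143.917500·sin 19.29300°)/9.177186 = 1.771942
contact ratio ≈ 1.7719

1.7719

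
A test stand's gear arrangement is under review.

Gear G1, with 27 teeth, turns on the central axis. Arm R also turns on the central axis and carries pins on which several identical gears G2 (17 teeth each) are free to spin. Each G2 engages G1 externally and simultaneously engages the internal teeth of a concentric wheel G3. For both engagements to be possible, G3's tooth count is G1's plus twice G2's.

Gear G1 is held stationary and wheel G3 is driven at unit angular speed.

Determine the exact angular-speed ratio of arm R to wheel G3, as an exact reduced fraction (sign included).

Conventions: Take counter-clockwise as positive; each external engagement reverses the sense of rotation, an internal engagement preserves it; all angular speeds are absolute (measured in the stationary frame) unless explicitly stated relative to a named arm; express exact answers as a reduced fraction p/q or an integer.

topology: planetary set — G1 27T / G2 17T / G3 61T, arm = carrier (Willis)
ring teeth: 27 + 2·17 = 61
27(ω_sun−ω_arm) = −61(ω_ring−ω_arm),  ω_sun = 0, ω_ring = 1
27(0−ω_arm) = −61(1−ω_arm)  ⇒  88·ω_arm = 61  ⇒  ω_arm = 61/88
ω_out/ω_in = 61/88

61/88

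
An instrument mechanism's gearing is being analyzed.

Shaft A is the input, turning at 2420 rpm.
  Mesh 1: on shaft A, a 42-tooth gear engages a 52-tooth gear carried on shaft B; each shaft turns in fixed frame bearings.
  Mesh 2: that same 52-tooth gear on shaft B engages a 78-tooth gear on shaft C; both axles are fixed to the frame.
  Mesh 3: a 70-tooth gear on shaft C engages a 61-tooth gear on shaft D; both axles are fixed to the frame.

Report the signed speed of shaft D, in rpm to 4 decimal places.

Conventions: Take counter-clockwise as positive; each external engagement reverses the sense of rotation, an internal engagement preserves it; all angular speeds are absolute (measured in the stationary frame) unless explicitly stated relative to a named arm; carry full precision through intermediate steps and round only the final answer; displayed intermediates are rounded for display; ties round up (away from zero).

-1495.3342 rpm

3-mesh fixed-axis compound train (all bearings frame-fixed)
mesh 1 [42T→52T]: ω = 2420.0000×42/52 = 1954.6154 rpm, sense flips to −
mesh 2 [52T→78T]: ω = 1954.6154×52/78 = 1303.0769 rpm, sense flips to +
mesh 3 [70T→61T]: ω = 1303.0769×70/61 = 1495.3342 rpm, sense flips to −
signed output speed = -1495.3342 rpm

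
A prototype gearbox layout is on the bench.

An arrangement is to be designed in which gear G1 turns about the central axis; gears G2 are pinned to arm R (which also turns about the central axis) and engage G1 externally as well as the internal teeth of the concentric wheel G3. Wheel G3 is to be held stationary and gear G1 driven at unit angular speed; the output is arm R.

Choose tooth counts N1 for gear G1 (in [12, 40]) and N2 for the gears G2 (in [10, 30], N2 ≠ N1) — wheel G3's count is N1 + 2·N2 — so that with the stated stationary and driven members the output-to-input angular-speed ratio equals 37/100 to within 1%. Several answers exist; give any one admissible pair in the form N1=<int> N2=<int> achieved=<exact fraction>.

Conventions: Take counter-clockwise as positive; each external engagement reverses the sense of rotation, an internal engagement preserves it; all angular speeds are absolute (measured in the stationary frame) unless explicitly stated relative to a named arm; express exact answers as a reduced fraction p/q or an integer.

topology: planetary set — design target 37/100, arm = carrier (Willis)
Willis with ω_ring = 0: ω_arm/ω_sun = N1/(N1+N3); set equal to 37/100  ⇒  N3/N1 = 1/(37/100) − 1 = 63/37
N3 = N1 + 2·N2  ⇒  N2/N1 = (N3/N1 − 1)/2 = (63/37 − 1)/2 = 13/37
smallest multiple with N1 ≥ 12 and N2 ≥ 10: k = 1  ⇒  N1 = 1·37 = 37, N2 = 1·13 = 13 (N1 ≤ 40, N2 ≤ 30, N2 ≠ N1 ✓), N3 = 37 + 2·13 = 63
check: N1/(N1+N3) with N1 = 37, N3 = 63 gives 37/100; |achieved − target| = 0 ≤ 37/10000 ✓

N1=37 N2=13 achieved=37/100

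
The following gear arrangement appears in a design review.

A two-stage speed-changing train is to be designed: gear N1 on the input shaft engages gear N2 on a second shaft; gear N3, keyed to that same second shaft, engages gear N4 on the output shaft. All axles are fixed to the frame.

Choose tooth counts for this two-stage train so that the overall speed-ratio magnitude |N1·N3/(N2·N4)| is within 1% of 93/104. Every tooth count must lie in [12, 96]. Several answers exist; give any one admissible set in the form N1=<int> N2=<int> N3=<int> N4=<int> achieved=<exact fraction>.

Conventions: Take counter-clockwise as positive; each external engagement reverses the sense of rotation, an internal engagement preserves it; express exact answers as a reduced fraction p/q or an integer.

topology: fixed-axis compound train — 2 stages, target 93/104
target = 93/104 in lowest terms: an exact hit needs N1·N3 = k·93 and N2·N4 = k·104 for one integer k, every count in [12, 96]; additionally prefer no 1:1 stage (N1 ≠ N2, N3 ≠ N4)
k = 1…3: no 1:1-free in-range split of k·93 and k·104 into factor pairs; take k = 4
k = 4: N1·N3 = 372 = 12·31, N2·N4 = 416 = 13·32
achieved = 12·31/(13·32) = 93/104; |achieved − target| = 0 ≤ 93/10400 ✓

N1=12 N2=13 N3=31 N4=32 achieved=93/104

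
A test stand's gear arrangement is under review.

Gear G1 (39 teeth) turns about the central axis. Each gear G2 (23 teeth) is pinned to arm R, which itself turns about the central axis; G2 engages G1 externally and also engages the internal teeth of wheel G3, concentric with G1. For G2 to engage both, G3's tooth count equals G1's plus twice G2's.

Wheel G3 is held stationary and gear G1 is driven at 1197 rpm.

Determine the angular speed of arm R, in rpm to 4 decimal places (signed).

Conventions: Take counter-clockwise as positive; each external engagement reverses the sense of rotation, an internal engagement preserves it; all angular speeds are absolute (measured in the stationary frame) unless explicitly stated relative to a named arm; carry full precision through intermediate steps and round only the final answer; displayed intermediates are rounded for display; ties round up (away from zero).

+376.4758 rpm

class = planetary set [G3 = 39+2·23 = 85; Willis about the carrier]
normalise by the input: solve with ω_sun = 1, then scale by 1197 rpm
ring teeth: 39 + 2·23 = 85
39(ω_sun−ω_arm) = −85(ω_ring−ω_arm),  ω_ring = 0, ω_sun = 1
39(1−ω_arm) = −85(0−ω_arm)  ⇒  124·ω_arm = 39  ⇒  ω_arm = 39/124
scale: ω_arm = 39/124 × 1197 rpm = +376.4758 rpm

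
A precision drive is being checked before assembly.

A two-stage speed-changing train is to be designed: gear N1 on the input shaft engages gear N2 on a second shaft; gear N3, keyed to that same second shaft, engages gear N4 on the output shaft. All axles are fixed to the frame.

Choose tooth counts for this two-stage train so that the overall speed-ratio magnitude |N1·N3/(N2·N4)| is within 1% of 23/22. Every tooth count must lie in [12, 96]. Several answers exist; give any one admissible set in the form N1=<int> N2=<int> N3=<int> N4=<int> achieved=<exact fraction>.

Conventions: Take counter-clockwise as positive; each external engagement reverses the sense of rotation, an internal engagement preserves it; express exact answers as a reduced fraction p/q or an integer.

class = fixed-axis compound train [2-stage, 23/22 wanted]
target = 23/22 in lowest terms: an exact hit needs N1·N3 = k·23 and N2·N4 = k·22 for one integer k, every count in [12, 96]; additionally prefer no 1:1 stage (N1 ≠ N2, N3 ≠ N4)
k = 1…11: no 1:1-free in-range split of k·23 and k·22 into factor pairs; take k = 12
k = 12: N1·N3 = 276 = 12·23, N2·N4 = 264 = 22·12
achieved = 12·23/(22·12) = 23/22; |achieved − target| = 0 ≤ 23/2200 ✓

N1=12 N2=22 N3=23 N4=12 achieved=23/22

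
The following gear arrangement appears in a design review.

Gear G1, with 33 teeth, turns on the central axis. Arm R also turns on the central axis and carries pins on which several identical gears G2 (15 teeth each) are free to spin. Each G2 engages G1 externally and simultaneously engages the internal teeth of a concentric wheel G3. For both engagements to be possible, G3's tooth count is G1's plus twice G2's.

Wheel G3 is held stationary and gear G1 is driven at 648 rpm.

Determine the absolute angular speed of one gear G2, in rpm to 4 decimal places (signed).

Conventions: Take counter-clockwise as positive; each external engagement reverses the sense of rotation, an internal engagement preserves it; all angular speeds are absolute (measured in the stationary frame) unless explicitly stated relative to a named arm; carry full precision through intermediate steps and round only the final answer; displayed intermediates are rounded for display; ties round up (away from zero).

class = planetary set [G3 = 33+2·15 = 63; Willis about the carrier]
normalise by the input: solve with ω_sun = 1, then scale by 648 rpm
ring teeth: 33 + 2·15 = 63
33(ω_sun−ω_arm) = −63(ω_ring−ω_arm),  ω_ring = 0, ω_sun = 1
33(1−ω_arm) = −63(0−ω_arm)  ⇒  96·ω_arm = 33  ⇒  ω_arm = 11/32
sun–planet mesh: 33·(1−11/32) = −15·(ω_p−ω_arm)  ⇒  ω_p−ω_arm = -231/160
ω_p = 11/32 − 231/160 = -11/10
scale: ω_p = -11/10 × 648 rpm = -712.8000 rpm

-712.8000 rpm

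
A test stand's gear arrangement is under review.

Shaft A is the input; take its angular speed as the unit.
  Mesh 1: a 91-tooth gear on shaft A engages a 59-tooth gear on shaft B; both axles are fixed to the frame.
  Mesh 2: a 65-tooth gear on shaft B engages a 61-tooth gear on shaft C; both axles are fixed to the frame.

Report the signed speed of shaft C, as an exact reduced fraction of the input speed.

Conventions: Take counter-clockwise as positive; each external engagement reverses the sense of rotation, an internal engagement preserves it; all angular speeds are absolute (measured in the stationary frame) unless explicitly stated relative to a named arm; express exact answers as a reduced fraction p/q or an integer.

2-mesh fixed-axis compound train (all bearings frame-fixed)
mesh 1 [91T→59T]: |ω|/ω_in = 1×91/59 = 91/59, sense flips to −
mesh 2 [65T→61T]: |ω|/ω_in = (91/59)×65/61 = 5915/3599, sense flips to +
signed output speed (× input speed) = 5915/3599

5915/3599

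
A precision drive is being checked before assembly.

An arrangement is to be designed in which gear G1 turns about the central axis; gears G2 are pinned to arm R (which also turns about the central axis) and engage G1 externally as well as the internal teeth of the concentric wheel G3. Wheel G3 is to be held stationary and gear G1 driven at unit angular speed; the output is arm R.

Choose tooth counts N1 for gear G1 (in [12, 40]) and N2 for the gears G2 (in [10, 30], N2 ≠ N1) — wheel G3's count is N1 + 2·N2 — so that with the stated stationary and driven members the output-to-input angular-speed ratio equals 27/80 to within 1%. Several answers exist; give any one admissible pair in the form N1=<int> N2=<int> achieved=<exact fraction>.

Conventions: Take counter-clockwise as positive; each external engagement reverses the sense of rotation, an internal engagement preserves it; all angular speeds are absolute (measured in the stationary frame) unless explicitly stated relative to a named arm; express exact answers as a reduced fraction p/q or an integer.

topology: planetary set — design target 27/80, arm = carrier (Willis)
Willis with ω_ring = 0: ω_arm/ω_sun = N1/(N1+N3); set equal to 27/80  ⇒  N3/N1 = 1/(27/80) − 1 = 53/27
N3 = N1 + 2·N2  ⇒  N2/N1 = (N3/N1 − 1)/2 = (53/27 − 1)/2 = 13/27
smallest multiple with N1 ≥ 12 and N2 ≥ 10: k = 1  ⇒  N1 = 1·27 = 27, N2 = 1·13 = 13 (N1 ≤ 40, N2 ≤ 30, N2 ≠ N1 ✓), N3 = 27 + 2·13 = 53
check: N1/(N1+N3) with N1 = 27, N3 = 53 gives 27/80; |achieved − target| = 0 ≤ 27/8000 ✓

N1=27 N2=13 achieved=27/80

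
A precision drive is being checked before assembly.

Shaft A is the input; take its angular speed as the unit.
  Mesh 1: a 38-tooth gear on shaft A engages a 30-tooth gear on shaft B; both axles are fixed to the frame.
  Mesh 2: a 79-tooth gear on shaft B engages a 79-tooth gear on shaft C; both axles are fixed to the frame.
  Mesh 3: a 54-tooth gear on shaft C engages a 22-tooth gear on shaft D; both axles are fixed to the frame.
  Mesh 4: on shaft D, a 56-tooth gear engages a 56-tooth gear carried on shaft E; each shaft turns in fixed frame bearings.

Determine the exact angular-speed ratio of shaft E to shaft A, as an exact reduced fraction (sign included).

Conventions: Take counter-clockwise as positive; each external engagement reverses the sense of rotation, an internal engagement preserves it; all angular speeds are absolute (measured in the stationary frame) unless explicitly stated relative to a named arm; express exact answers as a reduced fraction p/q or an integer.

171/55

class = fixed-axis compound train [4 meshes; 4 ratios multiply, 4 sense flips]
mesh 1 [38T→30T]: running ratio 19/15, sense −
mesh 2 [79T→79T]: running ratio 19/15, sense +
mesh 3 [54T→22T]: running ratio 171/55, sense −
mesh 4 [56T→56T]: running ratio 171/55, sense +
ω_out/ω_in = 171/55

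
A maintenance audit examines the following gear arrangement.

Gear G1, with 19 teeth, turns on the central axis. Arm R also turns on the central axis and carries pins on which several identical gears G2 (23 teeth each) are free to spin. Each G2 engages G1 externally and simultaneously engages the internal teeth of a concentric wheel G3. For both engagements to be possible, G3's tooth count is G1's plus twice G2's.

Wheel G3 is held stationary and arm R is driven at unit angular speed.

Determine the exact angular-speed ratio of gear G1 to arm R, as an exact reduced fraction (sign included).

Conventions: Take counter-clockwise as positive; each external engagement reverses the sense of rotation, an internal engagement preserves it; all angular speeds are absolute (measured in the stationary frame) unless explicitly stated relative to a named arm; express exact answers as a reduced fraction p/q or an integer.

84/19

planetary set (19T centre, 23T on arm, 65T internal) — Willis relation
ring teeth: 19 + 2·23 = 65
19(ω_sun−ω_arm) = −65(ω_ring−ω_arm),  ω_ring = 0, ω_arm = 1
ω_sun = 1 − (65/19)(0−1) = 84/19
ω_out/ω_in = 84/19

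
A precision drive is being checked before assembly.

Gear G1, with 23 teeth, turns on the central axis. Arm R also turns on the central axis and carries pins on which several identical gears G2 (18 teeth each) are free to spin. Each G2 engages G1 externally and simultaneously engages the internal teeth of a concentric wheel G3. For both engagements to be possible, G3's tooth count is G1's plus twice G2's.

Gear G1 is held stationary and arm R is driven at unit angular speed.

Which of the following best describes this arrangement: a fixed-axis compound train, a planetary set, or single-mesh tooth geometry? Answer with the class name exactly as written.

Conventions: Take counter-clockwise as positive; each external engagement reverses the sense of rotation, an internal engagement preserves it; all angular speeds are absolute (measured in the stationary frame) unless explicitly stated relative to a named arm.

planetary set

planetary set (23T centre, 18T on arm, 59T internal) — Willis relation
classification: planetary set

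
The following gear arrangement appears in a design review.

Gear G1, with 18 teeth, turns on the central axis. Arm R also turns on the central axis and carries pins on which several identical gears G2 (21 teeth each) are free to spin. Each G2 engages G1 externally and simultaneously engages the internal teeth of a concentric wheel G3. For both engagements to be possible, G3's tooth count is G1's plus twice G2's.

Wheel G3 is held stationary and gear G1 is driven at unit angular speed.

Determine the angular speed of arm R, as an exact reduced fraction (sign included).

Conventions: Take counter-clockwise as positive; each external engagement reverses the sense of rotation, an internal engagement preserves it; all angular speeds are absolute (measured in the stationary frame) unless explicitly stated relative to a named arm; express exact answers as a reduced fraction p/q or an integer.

3/13

topology: planetary set — G1 18T / G2 21T / G3 60T, arm = carrier (Willis)
ring teeth: 18 + 2·21 = 60
18(ω_sun−ω_arm) = −60(ω_ring−ω_arm),  ω_ring = 0, ω_sun = 1
18(1−ω_arm) = −60(0−ω_arm)  ⇒  78·ω_arm = 18  ⇒  ω_arm = 3/13
exact speed ratio = 3/13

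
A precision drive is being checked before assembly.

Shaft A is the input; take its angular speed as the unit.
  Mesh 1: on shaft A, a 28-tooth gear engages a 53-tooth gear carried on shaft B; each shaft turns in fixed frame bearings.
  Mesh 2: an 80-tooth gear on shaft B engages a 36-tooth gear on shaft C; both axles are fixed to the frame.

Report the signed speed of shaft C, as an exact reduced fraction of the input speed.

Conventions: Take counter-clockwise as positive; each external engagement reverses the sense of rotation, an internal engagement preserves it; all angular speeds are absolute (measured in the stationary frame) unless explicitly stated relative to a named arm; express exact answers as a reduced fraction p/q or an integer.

2-mesh fixed-axis compound train (all bearings frame-fixed)
mesh 1 [28T→53T]: |ω|/ω_in = 1×28/53 = 28/53, sense flips to −
mesh 2 [80T→36T]: |ω|/ω_in = (28/53)×80/36 = 560/477, sense flips to +
signed output speed (× input speed) = 560/477

560/477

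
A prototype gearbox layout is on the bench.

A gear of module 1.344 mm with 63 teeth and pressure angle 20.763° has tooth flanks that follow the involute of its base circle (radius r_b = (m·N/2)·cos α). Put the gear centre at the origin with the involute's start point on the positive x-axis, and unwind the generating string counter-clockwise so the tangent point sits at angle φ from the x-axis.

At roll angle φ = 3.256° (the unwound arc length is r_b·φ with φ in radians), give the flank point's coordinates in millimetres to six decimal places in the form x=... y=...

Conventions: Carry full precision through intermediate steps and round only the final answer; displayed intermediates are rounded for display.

x=39.650349 y=0.002421

single-mesh involute tooth geometry (63T wheel at module 1.344)
pitch radius r_p = m·N/2 = 1.344·63/2 = 42.336000
base radius r_b = r_p·cos α = 42.336000·cos 20.763° = 39.586480
roll angle φ = 3.256° = 0.05682792 rad
x = r_b·(cos φ + φ·sin φ) = 39.650349
y = r_b·(sin φ − φ·cos φ) = 0.002421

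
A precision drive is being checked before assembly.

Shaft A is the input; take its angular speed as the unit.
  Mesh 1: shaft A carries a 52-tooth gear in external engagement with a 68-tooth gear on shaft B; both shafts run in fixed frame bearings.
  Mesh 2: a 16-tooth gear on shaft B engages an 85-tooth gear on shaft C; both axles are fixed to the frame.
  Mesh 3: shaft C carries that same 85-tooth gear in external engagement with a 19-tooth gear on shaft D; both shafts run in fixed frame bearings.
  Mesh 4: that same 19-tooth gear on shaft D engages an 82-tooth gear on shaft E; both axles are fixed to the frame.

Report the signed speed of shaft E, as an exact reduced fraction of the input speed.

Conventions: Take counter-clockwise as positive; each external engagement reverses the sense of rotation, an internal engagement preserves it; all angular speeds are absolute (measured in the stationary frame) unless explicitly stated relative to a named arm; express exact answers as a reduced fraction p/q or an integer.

104/697

4-mesh fixed-axis compound train (all bearings frame-fixed)
mesh 1 [52T→68T]: |ω|/ω_in = 1×52/68 = 13/17, sense flips to −
mesh 2 [16T→85T]: |ω|/ω_in = (13/17)×16/85 = 208/1445, sense flips to +
mesh 3 [85T→19T]: |ω|/ω_in = (208/1445)×85/19 = 208/323, sense flips to −
mesh 4 [19T→82T]: |ω|/ω_in = (208/323)×19/82 = 104/697, sense flips to +
signed output speed (× input speed) = 104/697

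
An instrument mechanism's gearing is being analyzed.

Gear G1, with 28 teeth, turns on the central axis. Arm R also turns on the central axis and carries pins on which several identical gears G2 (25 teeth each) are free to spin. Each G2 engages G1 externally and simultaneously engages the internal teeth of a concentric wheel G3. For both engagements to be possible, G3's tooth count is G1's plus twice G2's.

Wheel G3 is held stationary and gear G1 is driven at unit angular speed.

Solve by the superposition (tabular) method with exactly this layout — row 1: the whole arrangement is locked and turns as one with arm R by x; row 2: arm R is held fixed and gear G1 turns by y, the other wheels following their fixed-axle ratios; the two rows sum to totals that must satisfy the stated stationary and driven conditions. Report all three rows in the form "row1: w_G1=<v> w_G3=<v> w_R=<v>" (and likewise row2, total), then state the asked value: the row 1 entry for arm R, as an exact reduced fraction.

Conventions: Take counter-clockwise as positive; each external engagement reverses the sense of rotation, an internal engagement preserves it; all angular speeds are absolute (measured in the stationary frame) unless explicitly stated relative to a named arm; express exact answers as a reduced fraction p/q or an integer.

recognized (axles ride arm R): planetary set, 28/25/78 teeth
row 1 (train locked, turned with arm): all members turn x
row 2 (arm held, sun turns y): ω_ring = −(28/78)·y, ω_arm = 0
boundary: total ω_ring = x − (28/78)·y = 0 and total ω_sun = x + y = 1  ⇒  y = 39/53, x = 14/53
row 2 ring = −(28/78)·39/53 = -14/53
totals (row 1 + row 2): sun 14/53 + 39/53 = 1, ring 14/53 + (-14/53) = 0, arm 14/53 + 0 = 14/53
asked cell (row1, arm) = 14/53

row1: w_G1=14/53 w_G3=14/53 w_R=14/53
row2: w_G1=39/53 w_G3=-14/53 w_R=0
total: w_G1=1 w_G3=0 w_R=14/53
asked value: 14/53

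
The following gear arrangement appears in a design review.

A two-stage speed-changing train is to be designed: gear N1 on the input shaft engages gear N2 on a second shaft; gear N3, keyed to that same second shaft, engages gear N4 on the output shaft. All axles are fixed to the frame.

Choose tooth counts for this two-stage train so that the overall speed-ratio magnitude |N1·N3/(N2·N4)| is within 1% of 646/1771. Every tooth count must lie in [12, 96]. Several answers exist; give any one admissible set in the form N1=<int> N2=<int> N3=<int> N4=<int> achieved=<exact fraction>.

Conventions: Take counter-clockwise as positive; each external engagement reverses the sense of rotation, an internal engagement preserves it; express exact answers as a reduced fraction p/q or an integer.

N1=17 N2=23 N3=38 N4=77 achieved=646/1771

class = fixed-axis compound train [2-stage, 646/1771 wanted]
target = 646/1771 in lowest terms: an exact hit needs N1·N3 = k·646 and N2·N4 = k·1771 for one integer k, every count in [12, 96]; additionally prefer no 1:1 stage (N1 ≠ N2, N3 ≠ N4)
k = 1: N1·N3 = 646 = 17·38, N2·N4 = 1771 = 23·77
achieved = 17·38/(23·77) = 646/1771; |achieved − target| = 0 ≤ 323/88550 ✓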